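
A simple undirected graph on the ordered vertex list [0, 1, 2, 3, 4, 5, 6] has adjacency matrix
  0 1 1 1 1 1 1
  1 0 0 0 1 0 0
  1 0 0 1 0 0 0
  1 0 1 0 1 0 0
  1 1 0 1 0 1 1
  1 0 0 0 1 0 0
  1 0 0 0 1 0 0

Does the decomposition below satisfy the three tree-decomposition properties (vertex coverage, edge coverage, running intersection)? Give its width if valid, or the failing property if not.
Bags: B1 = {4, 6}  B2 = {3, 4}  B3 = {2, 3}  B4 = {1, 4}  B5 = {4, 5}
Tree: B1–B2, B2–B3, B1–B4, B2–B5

A tree decomposition must satisfy three properties: every vertex lies in some bag; for every edge, both endpoints lie together in some bag; and for every vertex, the bags containing it form a connected subtree. Here vertex 0 appears in no bag, so the decomposition is invalid.

No — vertex 0 appears in no bag.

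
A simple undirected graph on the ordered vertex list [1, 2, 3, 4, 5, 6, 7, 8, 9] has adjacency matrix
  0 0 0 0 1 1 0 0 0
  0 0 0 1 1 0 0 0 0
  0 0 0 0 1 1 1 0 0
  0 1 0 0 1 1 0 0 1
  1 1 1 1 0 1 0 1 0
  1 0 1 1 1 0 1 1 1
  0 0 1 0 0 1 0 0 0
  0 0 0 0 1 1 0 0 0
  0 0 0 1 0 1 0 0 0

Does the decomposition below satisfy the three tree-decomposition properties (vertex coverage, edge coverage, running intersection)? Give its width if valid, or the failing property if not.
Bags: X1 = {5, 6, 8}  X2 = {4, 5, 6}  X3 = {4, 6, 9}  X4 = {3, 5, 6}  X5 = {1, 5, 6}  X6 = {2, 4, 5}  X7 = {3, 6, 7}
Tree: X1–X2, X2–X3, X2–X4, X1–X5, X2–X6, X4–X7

Vertex coverage: the bags together contain {1, 2, 3, 4, 5, 6, 7, 8, 9}, the full vertex set. Edge coverage: each edge of G has both endpoints in at least one bag. Running intersection: for every vertex, the bags containing it form a connected subtree. All three properties hold, so this is a valid tree decomposition of width max|bag| − 1 = 2, and hence tw(G) ≤ 2.

Yes; width 2.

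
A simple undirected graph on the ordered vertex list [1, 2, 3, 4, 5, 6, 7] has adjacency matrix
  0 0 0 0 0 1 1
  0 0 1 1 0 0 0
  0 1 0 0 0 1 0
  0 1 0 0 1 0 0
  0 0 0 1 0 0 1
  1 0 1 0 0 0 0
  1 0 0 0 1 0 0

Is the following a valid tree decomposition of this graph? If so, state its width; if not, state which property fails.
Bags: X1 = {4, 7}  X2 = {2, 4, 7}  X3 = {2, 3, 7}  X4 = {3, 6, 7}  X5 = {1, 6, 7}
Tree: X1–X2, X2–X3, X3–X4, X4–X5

No — vertex 5 appears in no bag.

A tree decomposition must satisfy three properties: every vertex lies in some bag; for every edge, both endpoints lie together in some bag; and for every vertex, the bags containing it form a connected subtree. Here vertex 5 appears in no bag, so the decomposition is invalid.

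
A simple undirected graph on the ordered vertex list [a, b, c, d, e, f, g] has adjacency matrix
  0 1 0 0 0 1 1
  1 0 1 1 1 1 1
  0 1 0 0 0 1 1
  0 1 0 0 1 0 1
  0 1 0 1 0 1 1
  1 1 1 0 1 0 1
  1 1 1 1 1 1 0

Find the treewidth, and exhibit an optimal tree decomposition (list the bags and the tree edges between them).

Treewidth 3.
Bags: B1 = {a, b, f, g}  B2 = {b, e, f, g}  B3 = {b, c, f, g}  B4 = {b, d, e, g}
Tree: B1–B2, B1–B3, B2–B4

Every bag has size at most 4, so the width is 4 − 1 = 3 and tw(G) ≤ 3. For the lower bound, the 4 vertices {b, d, e, g} are pairwise adjacent, and any tree decomposition puts a clique entirely inside one bag — forcing width ≥ 3. Therefore the treewidth is 3.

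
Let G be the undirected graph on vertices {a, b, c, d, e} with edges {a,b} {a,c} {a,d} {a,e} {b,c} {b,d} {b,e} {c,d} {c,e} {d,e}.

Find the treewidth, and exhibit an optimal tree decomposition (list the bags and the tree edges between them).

A single bag containing all 5 vertices is trivially a valid decomposition of width 4. For the lower bound, the 5 vertices {a, b, c, d, e} are pairwise adjacent, and any tree decomposition puts a clique entirely inside one bag — forcing width ≥ 4. The upper and lower bounds meet at 4, so that is the treewidth.

Treewidth 4.
Bags: B1 = {a, b, c, d, e}
Tree: (single bag)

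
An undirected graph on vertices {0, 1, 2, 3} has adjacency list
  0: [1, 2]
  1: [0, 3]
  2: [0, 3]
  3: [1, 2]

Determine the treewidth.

A width-2 tree decomposition is:
Bags: B1 = {0, 1, 2}  B2 = {1, 2, 3}
Tree: B1–B2
Every bag has size at most 3, so the width is 3 − 1 = 2 and tw(G) ≤ 2. For the lower bound, G contains the cycle 1–0–2–3–1, so G is not a forest; only forests have treewidth ≤ 1, hence tw(G) ≥ 2. Therefore the treewidth is 2.

2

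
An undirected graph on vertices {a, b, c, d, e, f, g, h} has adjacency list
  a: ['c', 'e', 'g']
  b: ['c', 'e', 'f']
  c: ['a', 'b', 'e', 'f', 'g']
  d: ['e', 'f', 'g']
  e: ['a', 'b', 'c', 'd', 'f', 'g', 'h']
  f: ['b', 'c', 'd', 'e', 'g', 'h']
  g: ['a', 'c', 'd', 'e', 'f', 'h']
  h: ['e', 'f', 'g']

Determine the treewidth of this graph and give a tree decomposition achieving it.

Each bag holds 4 vertices, so the decomposition has width 3, which upper-bounds the treewidth. On the other hand G contains the 4-clique {a, c, e, g}. A clique must lie in a single bag of any decomposition, so no decomposition can have width below 3. The upper and lower bounds meet at 3, so that is the treewidth.

Treewidth 3.
One optimal decomposition is:
Bags: B1 = {e, f, g, h}  B2 = {c, e, f, g}  B3 = {d, e, f, g}  B4 = {a, c, e, g}  B5 = {b, c, e, f}
Tree: B1–B2, B1–B3, B2–B4, B2–B5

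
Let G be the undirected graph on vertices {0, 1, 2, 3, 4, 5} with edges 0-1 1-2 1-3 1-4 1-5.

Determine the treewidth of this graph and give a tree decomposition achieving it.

Each bag holds 2 vertices, so the decomposition has width 1, which upper-bounds the treewidth. Since G has at least one edge (e.g. 1–5), it is not an edgeless graph, so tw(G) ≥ 1. Combining the bounds, tw(G) = 1.

Treewidth 1.
Bags: B1 = {1, 5}  B2 = {1, 3}  B3 = {1, 4}  B4 = {0, 1}  B5 = {1, 2}
Tree: B1–B2, B1–B3, B2–B4, B1–B5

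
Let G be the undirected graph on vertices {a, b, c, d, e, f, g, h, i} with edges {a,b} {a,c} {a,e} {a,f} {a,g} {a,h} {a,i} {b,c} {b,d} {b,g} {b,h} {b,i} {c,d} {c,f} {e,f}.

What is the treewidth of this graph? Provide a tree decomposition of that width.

Treewidth 2.
One optimal decomposition is:
Bags: B1 = {a, b, c}  B2 = {a, b, h}  B3 = {a, b, g}  B4 = {a, c, f}  B5 = {a, b, i}  B6 = {a, e, f}  B7 = {b, c, d}
Tree: B1–B2, B1–B3, B1–B4, B3–B5, B4–B6, B1–B7

The largest bag has 3 vertices, giving width 2; this decomposition certifies tw(G) ≤ 2. For the lower bound, the 3 vertices {b, c, d} are pairwise adjacent, and any tree decomposition puts a clique entirely inside one bag — forcing width ≥ 2. The upper and lower bounds meet at 2, so that is the treewidth.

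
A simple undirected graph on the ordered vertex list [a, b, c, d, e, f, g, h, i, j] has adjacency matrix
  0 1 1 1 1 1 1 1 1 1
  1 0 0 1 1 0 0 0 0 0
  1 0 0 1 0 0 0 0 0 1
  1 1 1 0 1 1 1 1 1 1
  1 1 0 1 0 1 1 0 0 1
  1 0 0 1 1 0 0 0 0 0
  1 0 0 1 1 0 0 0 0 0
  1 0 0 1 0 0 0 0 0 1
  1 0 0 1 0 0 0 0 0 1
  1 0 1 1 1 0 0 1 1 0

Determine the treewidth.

3

A width-3 tree decomposition is:
Bags: B1 = {a, b, d, e}  B2 = {a, d, e, j}  B3 = {a, d, e, f}  B4 = {a, d, i, j}  B5 = {a, d, h, j}  B6 = {a, c, d, j}  B7 = {a, d, e, g}
Tree: B1–B2, B1–B3, B2–B4, B4–B5, B5–B6, B2–B7
The largest bag has 4 vertices, giving width 3; this decomposition certifies tw(G) ≤ 3. For the lower bound, the 4 vertices {a, d, e, g} are pairwise adjacent, and any tree decomposition puts a clique entirely inside one bag — forcing width ≥ 3. Therefore the treewidth is 3.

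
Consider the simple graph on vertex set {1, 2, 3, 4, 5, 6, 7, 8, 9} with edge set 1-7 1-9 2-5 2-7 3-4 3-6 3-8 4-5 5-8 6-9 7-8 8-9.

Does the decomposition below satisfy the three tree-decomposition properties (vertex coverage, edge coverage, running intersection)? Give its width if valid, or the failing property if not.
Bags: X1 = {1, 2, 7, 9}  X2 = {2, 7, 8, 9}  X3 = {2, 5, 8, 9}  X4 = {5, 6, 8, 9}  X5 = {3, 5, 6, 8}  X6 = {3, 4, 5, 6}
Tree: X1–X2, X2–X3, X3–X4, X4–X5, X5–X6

Checking the three conditions: (i) the bags cover all of {1, 2, 3, 4, 5, 6, 7, 8, 9}; (ii) for each edge, some bag contains both endpoints; (iii) the bags containing any fixed vertex form a subtree. All hold, so the decomposition is valid with width 4 − 1 = 3.

Yes; width 3.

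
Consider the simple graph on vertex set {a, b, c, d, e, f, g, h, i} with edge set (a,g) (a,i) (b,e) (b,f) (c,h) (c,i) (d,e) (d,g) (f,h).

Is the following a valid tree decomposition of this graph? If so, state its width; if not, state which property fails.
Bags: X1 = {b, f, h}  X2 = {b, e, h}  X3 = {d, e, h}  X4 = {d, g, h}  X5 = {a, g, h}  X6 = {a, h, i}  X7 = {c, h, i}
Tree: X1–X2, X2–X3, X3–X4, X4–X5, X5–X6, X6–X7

Yes; width 2.

Vertex coverage: the bags together contain {a, b, c, d, e, f, g, h, i}, the full vertex set. Edge coverage: each edge of G has both endpoints in at least one bag. Running intersection: for every vertex, the bags containing it form a connected subtree. All three properties hold, so this is a valid tree decomposition of width max|bag| − 1 = 2, and hence tw(G) ≤ 2.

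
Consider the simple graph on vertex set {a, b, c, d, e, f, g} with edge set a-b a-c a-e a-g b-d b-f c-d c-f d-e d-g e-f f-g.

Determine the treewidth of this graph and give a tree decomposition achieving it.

Each bag holds 4 vertices, so the decomposition has width 3, which upper-bounds the treewidth. For the lower bound: the 4 vertex sets {d,e}, {a,g}, {f}, {c} are disjoint, each induces a connected subgraph, and every pair is joined by at least one edge of G. Contracting each set to a single vertex therefore yields K_{4} as a minor, and since treewidth is minor-monotone, tw(G) ≥ tw(K_{4}) = 3. The upper and lower bounds meet at 3, so that is the treewidth.

Treewidth 3.
One optimal decomposition is:
Bags: B1 = {a, d, e, f}  B2 = {a, d, f, g}  B3 = {a, c, d, f}  B4 = {a, b, d, f}
Tree: B1–B2, B2–B3, B3–B4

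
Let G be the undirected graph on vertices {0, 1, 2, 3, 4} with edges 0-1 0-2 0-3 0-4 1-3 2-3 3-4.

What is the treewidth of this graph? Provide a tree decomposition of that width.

Treewidth 2.
One optimal decomposition is:
Bags: B1 = {0, 2, 3}  B2 = {0, 1, 3}  B3 = {0, 3, 4}
Tree: B1–B2, B1–B3

The largest bag has 3 vertices, giving width 2; this decomposition certifies tw(G) ≤ 2. Conversely, {0, 1, 3} is a clique of size 3, and the vertices of any clique must share a bag in every tree decomposition; so some bag has ≥ 3 vertices and tw(G) ≥ 2. Therefore the treewidth is 2.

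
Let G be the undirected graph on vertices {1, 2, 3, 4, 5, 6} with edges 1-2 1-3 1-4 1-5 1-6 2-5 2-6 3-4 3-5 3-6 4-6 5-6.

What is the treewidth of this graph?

A width-3 tree decomposition is:
Bags: B1 = {1, 2, 5, 6}  B2 = {1, 3, 5, 6}  B3 = {1, 3, 4, 6}
Tree: B1–B2, B2–B3
Each bag holds 4 vertices, so the decomposition has width 3, which upper-bounds the treewidth. For the lower bound, the 4 vertices {1, 2, 5, 6} are pairwise adjacent, and any tree decomposition puts a clique entirely inside one bag — forcing width ≥ 3. The upper and lower bounds meet at 3, so that is the treewidth.

3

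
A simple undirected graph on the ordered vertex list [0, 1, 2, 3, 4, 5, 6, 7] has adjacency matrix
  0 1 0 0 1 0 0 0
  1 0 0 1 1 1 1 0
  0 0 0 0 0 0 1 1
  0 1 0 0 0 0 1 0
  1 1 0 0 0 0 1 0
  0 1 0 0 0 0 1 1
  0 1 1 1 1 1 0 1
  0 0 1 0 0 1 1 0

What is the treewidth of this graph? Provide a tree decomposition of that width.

Treewidth 2.
One optimal decomposition is:
Bags: B1 = {1, 5, 6}  B2 = {5, 6, 7}  B3 = {1, 4, 6}  B4 = {1, 3, 6}  B5 = {2, 6, 7}  B6 = {0, 1, 4}
Tree: B1–B2, B1–B3, B3–B4, B2–B5, B3–B6

Each bag holds 3 vertices, so the decomposition has width 2, which upper-bounds the treewidth. On the other hand G contains the 3-clique {0, 1, 4}. A clique must lie in a single bag of any decomposition, so no decomposition can have width below 2. Therefore the treewidth is 2.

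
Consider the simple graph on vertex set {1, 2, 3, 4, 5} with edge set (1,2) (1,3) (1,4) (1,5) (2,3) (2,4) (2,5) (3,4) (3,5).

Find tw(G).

A width-3 tree decomposition is:
Bags: B1 = {1, 2, 3, 5}  B2 = {1, 2, 3, 4}
Tree: B1–B2
Every bag has size at most 4, so the width is 4 − 1 = 3 and tw(G) ≤ 3. Conversely, {1, 2, 3, 4} is a clique of size 4, and the vertices of any clique must share a bag in every tree decomposition; so some bag has ≥ 4 vertices and tw(G) ≥ 3. Combining the bounds, tw(G) = 3.

3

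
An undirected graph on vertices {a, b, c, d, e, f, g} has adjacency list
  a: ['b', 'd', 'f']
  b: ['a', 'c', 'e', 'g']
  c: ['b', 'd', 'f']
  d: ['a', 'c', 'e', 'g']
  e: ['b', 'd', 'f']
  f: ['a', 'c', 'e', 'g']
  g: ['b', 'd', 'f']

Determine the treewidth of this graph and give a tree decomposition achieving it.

Treewidth 3.
One such decomposition:
Bags: B1 = {b, c, d, f}  B2 = {b, d, f, g}  B3 = {a, b, d, f}  B4 = {b, d, e, f}
Tree: B1–B2, B2–B3, B3–B4

Each bag holds 4 vertices, so the decomposition has width 3, which upper-bounds the treewidth. For the lower bound: the 4 vertex sets {b,c}, {d,g}, {f}, {a} are disjoint, each induces a connected subgraph, and every pair is joined by at least one edge of G. Contracting each set to a single vertex therefore yields K_{4} as a minor, and since treewidth is minor-monotone, tw(G) ≥ tw(K_{4}) = 3. Combining the bounds, tw(G) = 3.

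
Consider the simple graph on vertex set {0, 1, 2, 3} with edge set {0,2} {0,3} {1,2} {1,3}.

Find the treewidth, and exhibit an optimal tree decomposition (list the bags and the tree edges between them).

Every bag has size at most 3, so the width is 3 − 1 = 2 and tw(G) ≤ 2. For the lower bound, G contains the cycle 0–3–1–2–0, so G is not a forest; only forests have treewidth ≤ 1, hence tw(G) ≥ 2. Therefore the treewidth is 2.

Treewidth 2.
Bags: B1 = {0, 1, 3}  B2 = {0, 1, 2}
Tree: B1–B2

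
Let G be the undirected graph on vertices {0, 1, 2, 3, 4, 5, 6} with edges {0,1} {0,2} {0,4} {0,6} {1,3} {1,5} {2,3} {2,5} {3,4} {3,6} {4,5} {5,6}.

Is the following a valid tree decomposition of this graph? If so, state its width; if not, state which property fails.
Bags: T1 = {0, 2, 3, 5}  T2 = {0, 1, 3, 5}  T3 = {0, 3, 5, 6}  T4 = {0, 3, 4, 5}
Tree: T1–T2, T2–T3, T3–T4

Checking the three conditions: (i) the bags cover all of {0, 1, 2, 3, 4, 5, 6}; (ii) for each edge, some bag contains both endpoints; (iii) the bags containing any fixed vertex form a subtree. All hold, so the decomposition is valid with width 4 − 1 = 3.

Yes; width 3.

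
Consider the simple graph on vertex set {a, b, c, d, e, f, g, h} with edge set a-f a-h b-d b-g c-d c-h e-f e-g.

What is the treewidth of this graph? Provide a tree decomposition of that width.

Each bag holds 3 vertices, so the decomposition has width 2, which upper-bounds the treewidth. For the lower bound, G contains the cycle f–e–g–b–d–c–h–a–f, so G is not a forest; only forests have treewidth ≤ 1, hence tw(G) ≥ 2. Combining the bounds, tw(G) = 2.

Treewidth 2.
One such decomposition:
Bags: B1 = {e, f, g}  B2 = {b, f, g}  B3 = {b, d, f}  B4 = {c, d, f}  B5 = {c, f, h}  B6 = {a, f, h}
Tree: B1–B2, B2–B3, B3–B4, B4–B5, B5–B6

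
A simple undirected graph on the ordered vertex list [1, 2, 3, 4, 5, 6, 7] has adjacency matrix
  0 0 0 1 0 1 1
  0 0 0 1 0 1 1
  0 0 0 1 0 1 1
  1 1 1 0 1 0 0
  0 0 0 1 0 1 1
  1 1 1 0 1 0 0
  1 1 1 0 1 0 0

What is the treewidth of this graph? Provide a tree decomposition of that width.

Every bag has size at most 4, so the width is 4 − 1 = 3 and tw(G) ≤ 3. For the lower bound: the 4 vertex sets {2,7}, {1,4}, {6}, {5} are disjoint, each induces a connected subgraph, and every pair is joined by at least one edge of G. Contracting each set to a single vertex therefore yields K_{4} as a minor, and since treewidth is minor-monotone, tw(G) ≥ tw(K_{4}) = 3. Hence tw(G) = 3 exactly.

Treewidth 3.
One such decomposition:
Bags: B1 = {2, 4, 6, 7}  B2 = {1, 4, 6, 7}  B3 = {4, 5, 6, 7}  B4 = {3, 4, 6, 7}
Tree: B1–B2, B2–B3, B3–B4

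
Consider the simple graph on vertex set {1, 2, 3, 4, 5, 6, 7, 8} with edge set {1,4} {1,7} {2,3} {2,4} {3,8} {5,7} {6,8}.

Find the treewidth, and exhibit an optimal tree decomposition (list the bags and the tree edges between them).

Each bag holds 2 vertices, so the decomposition has width 1, which upper-bounds the treewidth. Since G has at least one edge (e.g. 6–8), it is not an edgeless graph, so tw(G) ≥ 1. Therefore the treewidth is 1.

Treewidth 1.
One such decomposition:
Bags: B1 = {6, 8}  B2 = {3, 8}  B3 = {2, 3}  B4 = {2, 4}  B5 = {1, 4}  B6 = {1, 7}  B7 = {5, 7}
Tree: B1–B2, B2–B3, B3–B4, B4–B5, B5–B6, B6–B7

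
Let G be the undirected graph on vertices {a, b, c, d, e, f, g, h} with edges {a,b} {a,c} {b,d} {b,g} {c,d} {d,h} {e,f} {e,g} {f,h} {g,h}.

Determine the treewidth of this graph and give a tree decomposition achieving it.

The largest bag has 3 vertices, giving width 2; this decomposition certifies tw(G) ≤ 2. The edges c–a–b–d–c form a cycle, so G is not a tree and its treewidth is at least 2. Hence tw(G) = 2 exactly.

Treewidth 2.
Bags: B1 = {a, c, d}  B2 = {a, b, d}  B3 = {b, d, h}  B4 = {b, g, h}  B5 = {f, g, h}  B6 = {e, f, g}
Tree: B1–B2, B2–B3, B3–B4, B4–B5, B5–B6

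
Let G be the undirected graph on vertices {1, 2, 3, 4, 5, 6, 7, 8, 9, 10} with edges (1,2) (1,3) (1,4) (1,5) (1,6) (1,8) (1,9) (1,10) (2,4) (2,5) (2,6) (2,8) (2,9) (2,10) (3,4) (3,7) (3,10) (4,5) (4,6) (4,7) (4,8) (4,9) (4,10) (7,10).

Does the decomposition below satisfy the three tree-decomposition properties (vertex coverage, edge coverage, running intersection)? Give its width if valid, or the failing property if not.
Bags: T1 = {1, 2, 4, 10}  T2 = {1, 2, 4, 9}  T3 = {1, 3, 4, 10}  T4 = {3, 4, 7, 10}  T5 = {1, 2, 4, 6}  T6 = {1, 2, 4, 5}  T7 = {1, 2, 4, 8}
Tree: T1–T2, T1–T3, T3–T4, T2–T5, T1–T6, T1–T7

Yes; width 3.

Checking the three conditions: (i) the bags cover all of {1, 2, 3, 4, 5, 6, 7, 8, 9, 10}; (ii) for each edge, some bag contains both endpoints; (iii) the bags containing any fixed vertex form a subtree. All hold, so the decomposition is valid with width 4 − 1 = 3.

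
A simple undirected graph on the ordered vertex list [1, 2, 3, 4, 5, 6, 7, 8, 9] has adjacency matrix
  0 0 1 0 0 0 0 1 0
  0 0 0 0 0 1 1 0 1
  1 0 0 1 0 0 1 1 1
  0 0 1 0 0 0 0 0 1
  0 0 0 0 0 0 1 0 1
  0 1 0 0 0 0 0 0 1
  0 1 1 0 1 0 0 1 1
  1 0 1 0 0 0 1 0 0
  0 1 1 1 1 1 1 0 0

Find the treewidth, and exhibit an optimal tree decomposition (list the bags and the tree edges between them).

Every bag has size at most 3, so the width is 3 − 1 = 2 and tw(G) ≤ 2. Conversely, {1, 3, 8} is a clique of size 3, and the vertices of any clique must share a bag in every tree decomposition; so some bag has ≥ 3 vertices and tw(G) ≥ 2. Hence tw(G) = 2 exactly.

Treewidth 2.
Bags: B1 = {2, 7, 9}  B2 = {5, 7, 9}  B3 = {2, 6, 9}  B4 = {3, 7, 9}  B5 = {3, 7, 8}  B6 = {3, 4, 9}  B7 = {1, 3, 8}
Tree: B1–B2, B1–B3, B2–B4, B4–B5, B4–B6, B5–B7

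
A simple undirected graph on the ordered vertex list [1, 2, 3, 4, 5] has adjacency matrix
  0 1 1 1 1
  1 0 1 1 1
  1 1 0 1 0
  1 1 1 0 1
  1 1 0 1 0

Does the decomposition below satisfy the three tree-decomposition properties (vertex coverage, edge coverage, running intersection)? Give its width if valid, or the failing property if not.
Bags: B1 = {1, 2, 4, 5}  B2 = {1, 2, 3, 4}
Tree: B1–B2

Vertex coverage: the bags together contain {1, 2, 3, 4, 5}, the full vertex set. Edge coverage: each edge of G has both endpoints in at least one bag. Running intersection: for every vertex, the bags containing it form a connected subtree. All three properties hold, so this is a valid tree decomposition of width max|bag| − 1 = 3, and hence tw(G) ≤ 3.

Yes; width 3.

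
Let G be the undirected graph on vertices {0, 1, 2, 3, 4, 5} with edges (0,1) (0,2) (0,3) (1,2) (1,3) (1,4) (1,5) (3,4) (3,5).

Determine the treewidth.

A width-2 tree decomposition is:
Bags: B1 = {0, 1, 3}  B2 = {0, 1, 2}  B3 = {1, 3, 4}  B4 = {1, 3, 5}
Tree: B1–B2, B1–B3, B1–B4
The largest bag has 3 vertices, giving width 2; this decomposition certifies tw(G) ≤ 2. For the lower bound, the 3 vertices {0, 1, 2} are pairwise adjacent, and any tree decomposition puts a clique entirely inside one bag — forcing width ≥ 2. Therefore the treewidth is 2.

2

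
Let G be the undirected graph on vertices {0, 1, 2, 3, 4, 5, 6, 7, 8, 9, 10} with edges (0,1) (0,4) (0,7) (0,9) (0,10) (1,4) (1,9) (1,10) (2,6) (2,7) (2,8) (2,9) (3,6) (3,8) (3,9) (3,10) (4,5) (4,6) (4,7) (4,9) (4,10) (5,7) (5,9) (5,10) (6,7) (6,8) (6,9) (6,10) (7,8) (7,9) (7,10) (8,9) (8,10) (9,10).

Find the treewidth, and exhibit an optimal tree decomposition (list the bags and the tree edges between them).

The largest bag has 5 vertices, giving width 4; this decomposition certifies tw(G) ≤ 4. Conversely, {2, 6, 7, 8, 9} is a clique of size 5, and the vertices of any clique must share a bag in every tree decomposition; so some bag has ≥ 5 vertices and tw(G) ≥ 4. Therefore the treewidth is 4.

Treewidth 4.
One optimal decomposition is:
Bags: B1 = {6, 7, 8, 9, 10}  B2 = {2, 6, 7, 8, 9}  B3 = {4, 6, 7, 9, 10}  B4 = {0, 4, 7, 9, 10}  B5 = {3, 6, 8, 9, 10}  B6 = {4, 5, 7, 9, 10}  B7 = {0, 1, 4, 9, 10}
Tree: B1–B2, B1–B3, B3–B4, B1–B5, B3–B6, B4–B7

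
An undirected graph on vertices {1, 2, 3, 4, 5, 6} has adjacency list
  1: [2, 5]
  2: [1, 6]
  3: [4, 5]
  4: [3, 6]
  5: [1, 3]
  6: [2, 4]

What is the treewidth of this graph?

2

A width-2 tree decomposition is:
Bags: B1 = {1, 2, 5}  B2 = {2, 5, 6}  B3 = {4, 5, 6}  B4 = {3, 4, 5}
Tree: B1–B2, B2–B3, B3–B4
Every bag has size at most 3, so the width is 3 − 1 = 2 and tw(G) ≤ 2. Since 5–1–2–6–4–3–5 is a cycle in G, G is not acyclic. Forests are exactly the graphs of treewidth ≤ 1, so tw(G) ≥ 2. Hence tw(G) = 2 exactly.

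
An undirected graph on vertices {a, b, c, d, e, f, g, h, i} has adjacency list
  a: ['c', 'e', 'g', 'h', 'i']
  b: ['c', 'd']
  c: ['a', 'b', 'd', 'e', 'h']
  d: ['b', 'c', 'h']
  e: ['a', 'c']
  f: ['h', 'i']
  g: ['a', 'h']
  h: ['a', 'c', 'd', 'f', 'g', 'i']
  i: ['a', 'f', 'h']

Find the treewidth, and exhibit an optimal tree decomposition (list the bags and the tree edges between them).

Treewidth 2.
One such decomposition:
Bags: B1 = {f, h, i}  B2 = {a, h, i}  B3 = {a, c, h}  B4 = {a, g, h}  B5 = {c, d, h}  B6 = {a, c, e}  B7 = {b, c, d}
Tree: B1–B2, B2–B3, B2–B4, B3–B5, B3–B6, B5–B7

Each bag holds 3 vertices, so the decomposition has width 2, which upper-bounds the treewidth. For the lower bound, the 3 vertices {a, c, e} are pairwise adjacent, and any tree decomposition puts a clique entirely inside one bag — forcing width ≥ 2. Hence tw(G) = 2 exactly.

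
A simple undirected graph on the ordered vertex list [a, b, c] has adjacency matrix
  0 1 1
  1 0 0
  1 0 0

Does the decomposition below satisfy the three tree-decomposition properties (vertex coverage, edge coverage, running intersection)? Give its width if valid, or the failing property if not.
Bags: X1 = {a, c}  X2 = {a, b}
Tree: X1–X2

Checking the three conditions: (i) the bags cover all of {a, b, c}; (ii) for each edge, some bag contains both endpoints; (iii) the bags containing any fixed vertex form a subtree. All hold, so the decomposition is valid with width 2 − 1 = 1.

Yes; width 1.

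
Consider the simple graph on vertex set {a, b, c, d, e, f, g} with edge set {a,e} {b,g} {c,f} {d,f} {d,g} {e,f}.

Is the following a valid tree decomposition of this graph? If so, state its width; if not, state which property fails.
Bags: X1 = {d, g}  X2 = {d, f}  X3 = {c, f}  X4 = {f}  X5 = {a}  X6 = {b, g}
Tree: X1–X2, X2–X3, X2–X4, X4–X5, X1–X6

No — vertex e appears in no bag.

A tree decomposition must satisfy three properties: every vertex lies in some bag; for every edge, both endpoints lie together in some bag; and for every vertex, the bags containing it form a connected subtree. Here vertex e appears in no bag, so the decomposition is invalid.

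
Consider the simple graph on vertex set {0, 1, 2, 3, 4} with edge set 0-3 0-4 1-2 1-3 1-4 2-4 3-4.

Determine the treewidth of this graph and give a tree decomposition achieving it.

Treewidth 2.
One optimal decomposition is:
Bags: B1 = {1, 3, 4}  B2 = {0, 3, 4}  B3 = {1, 2, 4}
Tree: B1–B2, B1–B3

Each bag holds 3 vertices, so the decomposition has width 2, which upper-bounds the treewidth. Conversely, {0, 3, 4} is a clique of size 3, and the vertices of any clique must share a bag in every tree decomposition; so some bag has ≥ 3 vertices and tw(G) ≥ 2. Combining the bounds, tw(G) = 2.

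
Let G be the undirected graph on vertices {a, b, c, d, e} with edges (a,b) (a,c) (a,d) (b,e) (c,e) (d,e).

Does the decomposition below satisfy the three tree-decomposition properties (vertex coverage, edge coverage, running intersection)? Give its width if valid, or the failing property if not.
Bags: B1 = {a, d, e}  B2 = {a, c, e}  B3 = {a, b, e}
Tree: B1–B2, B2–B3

Vertex coverage: the bags together contain {a, b, c, d, e}, the full vertex set. Edge coverage: each edge of G has both endpoints in at least one bag. Running intersection: for every vertex, the bags containing it form a connected subtree. All three properties hold, so this is a valid tree decomposition of width max|bag| − 1 = 2, and hence tw(G) ≤ 2.

Yes; width 2.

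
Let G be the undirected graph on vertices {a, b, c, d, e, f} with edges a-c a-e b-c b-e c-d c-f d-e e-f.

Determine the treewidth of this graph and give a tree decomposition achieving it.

Treewidth 2.
Bags: B1 = {b, c, e}  B2 = {c, d, e}  B3 = {a, c, e}  B4 = {c, e, f}
Tree: B1–B2, B2–B3, B3–B4

Every bag has size at most 3, so the width is 3 − 1 = 2 and tw(G) ≤ 2. For the lower bound, G contains the cycle b–e–d–c–b, so G is not a forest; only forests have treewidth ≤ 1, hence tw(G) ≥ 2. Hence tw(G) = 2 exactly.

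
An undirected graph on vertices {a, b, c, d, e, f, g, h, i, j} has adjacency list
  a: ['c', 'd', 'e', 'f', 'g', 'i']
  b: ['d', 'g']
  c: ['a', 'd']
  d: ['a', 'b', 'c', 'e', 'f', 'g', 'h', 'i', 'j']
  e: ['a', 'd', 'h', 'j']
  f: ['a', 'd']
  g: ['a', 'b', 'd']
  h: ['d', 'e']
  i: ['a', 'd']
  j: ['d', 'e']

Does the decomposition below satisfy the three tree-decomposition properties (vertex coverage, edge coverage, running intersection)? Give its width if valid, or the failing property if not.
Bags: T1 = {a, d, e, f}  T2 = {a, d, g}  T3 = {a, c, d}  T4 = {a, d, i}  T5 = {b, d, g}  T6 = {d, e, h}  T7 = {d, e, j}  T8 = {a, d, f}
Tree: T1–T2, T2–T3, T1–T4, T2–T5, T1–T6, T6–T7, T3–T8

A tree decomposition must satisfy three properties: every vertex lies in some bag; for every edge, both endpoints lie together in some bag; and for every vertex, the bags containing it form a connected subtree. Here bags containing vertex f are not connected in the tree, so the decomposition is invalid.

No — bags containing vertex f are not connected in the tree.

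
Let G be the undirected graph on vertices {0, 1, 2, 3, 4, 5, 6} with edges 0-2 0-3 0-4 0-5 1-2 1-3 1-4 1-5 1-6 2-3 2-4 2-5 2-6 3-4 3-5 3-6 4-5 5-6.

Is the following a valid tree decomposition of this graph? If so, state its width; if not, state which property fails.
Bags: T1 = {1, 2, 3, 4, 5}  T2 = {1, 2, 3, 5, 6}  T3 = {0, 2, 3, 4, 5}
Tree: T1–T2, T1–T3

Vertex coverage: the bags together contain {0, 1, 2, 3, 4, 5, 6}, the full vertex set. Edge coverage: each edge of G has both endpoints in at least one bag. Running intersection: for every vertex, the bags containing it form a connected subtree. All three properties hold, so this is a valid tree decomposition of width max|bag| − 1 = 4, and hence tw(G) ≤ 4.

Yes; width 4.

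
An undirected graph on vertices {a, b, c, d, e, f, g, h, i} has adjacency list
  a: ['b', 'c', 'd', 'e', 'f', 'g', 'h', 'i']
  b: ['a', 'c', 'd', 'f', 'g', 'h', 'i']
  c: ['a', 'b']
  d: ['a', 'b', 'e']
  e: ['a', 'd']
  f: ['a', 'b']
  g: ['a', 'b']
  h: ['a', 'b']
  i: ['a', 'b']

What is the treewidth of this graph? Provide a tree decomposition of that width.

Treewidth 2.
Bags: B1 = {a, b, c}  B2 = {a, b, f}  B3 = {a, b, g}  B4 = {a, b, i}  B5 = {a, b, h}  B6 = {a, b, d}  B7 = {a, d, e}
Tree: B1–B2, B2–B3, B1–B4, B1–B5, B5–B6, B6–B7

Every bag has size at most 3, so the width is 3 − 1 = 2 and tw(G) ≤ 2. On the other hand G contains the 3-clique {a, d, e}. A clique must lie in a single bag of any decomposition, so no decomposition can have width below 2. Therefore the treewidth is 2.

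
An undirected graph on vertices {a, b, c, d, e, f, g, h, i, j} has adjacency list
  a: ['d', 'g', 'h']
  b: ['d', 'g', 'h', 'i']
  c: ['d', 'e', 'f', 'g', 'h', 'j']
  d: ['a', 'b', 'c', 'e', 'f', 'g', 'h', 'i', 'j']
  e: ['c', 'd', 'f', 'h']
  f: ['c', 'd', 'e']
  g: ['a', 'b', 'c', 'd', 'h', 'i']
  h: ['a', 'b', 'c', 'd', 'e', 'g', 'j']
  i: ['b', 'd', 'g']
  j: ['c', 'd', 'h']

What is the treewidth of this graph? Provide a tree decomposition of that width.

Treewidth 3.
One optimal decomposition is:
Bags: B1 = {c, d, g, h}  B2 = {c, d, e, h}  B3 = {a, d, g, h}  B4 = {b, d, g, h}  B5 = {c, d, e, f}  B6 = {c, d, h, j}  B7 = {b, d, g, i}
Tree: B1–B2, B1–B3, B1–B4, B2–B5, B2–B6, B4–B7

Each bag holds 4 vertices, so the decomposition has width 3, which upper-bounds the treewidth. For the lower bound, the 4 vertices {c, d, g, h} are pairwise adjacent, and any tree decomposition puts a clique entirely inside one bag — forcing width ≥ 3. Therefore the treewidth is 3.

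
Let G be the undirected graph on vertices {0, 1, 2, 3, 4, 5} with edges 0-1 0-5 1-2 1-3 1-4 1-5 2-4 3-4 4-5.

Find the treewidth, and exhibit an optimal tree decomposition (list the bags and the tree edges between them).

Treewidth 2.
One such decomposition:
Bags: B1 = {1, 3, 4}  B2 = {1, 2, 4}  B3 = {1, 4, 5}  B4 = {0, 1, 5}
Tree: B1–B2, B2–B3, B3–B4

Every bag has size at most 3, so the width is 3 − 1 = 2 and tw(G) ≤ 2. On the other hand G contains the 3-clique {0, 1, 5}. A clique must lie in a single bag of any decomposition, so no decomposition can have width below 2. Therefore the treewidth is 2.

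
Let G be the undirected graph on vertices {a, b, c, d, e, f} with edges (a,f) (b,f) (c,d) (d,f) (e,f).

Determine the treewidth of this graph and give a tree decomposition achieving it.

Every bag has size at most 2, so the width is 2 − 1 = 1 and tw(G) ≤ 1. Any graph with an edge has treewidth ≥ 1, and G has the edge d–f. Combining the bounds, tw(G) = 1.

Treewidth 1.
One optimal decomposition is:
Bags: B1 = {d, f}  B2 = {c, d}  B3 = {e, f}  B4 = {a, f}  B5 = {b, f}
Tree: B1–B2, B1–B3, B3–B4, B3–B5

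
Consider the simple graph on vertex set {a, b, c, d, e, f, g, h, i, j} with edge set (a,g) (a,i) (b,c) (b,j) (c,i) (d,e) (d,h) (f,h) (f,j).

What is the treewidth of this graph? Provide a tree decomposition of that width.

Each bag holds 2 vertices, so the decomposition has width 1, which upper-bounds the treewidth. Any graph with an edge has treewidth ≥ 1, and G has the edge g–a. Combining the bounds, tw(G) = 1.

Treewidth 1.
Bags: B1 = {a, g}  B2 = {a, i}  B3 = {c, i}  B4 = {b, c}  B5 = {b, j}  B6 = {f, j}  B7 = {f, h}  B8 = {d, h}  B9 = {d, e}
Tree: B1–B2, B2–B3, B3–B4, B4–B5, B5–B6, B6–B7, B7–B8, B8–B9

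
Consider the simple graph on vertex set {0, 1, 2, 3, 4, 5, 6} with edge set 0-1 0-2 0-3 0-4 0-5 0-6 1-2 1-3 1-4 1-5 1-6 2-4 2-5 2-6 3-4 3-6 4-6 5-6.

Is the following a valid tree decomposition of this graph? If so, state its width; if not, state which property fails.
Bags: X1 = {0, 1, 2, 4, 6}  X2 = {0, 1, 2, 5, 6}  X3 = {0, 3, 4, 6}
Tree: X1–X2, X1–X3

A tree decomposition must satisfy three properties: every vertex lies in some bag; for every edge, both endpoints lie together in some bag; and for every vertex, the bags containing it form a connected subtree. Here edge (1,3) lies in no bag, so the decomposition is invalid.

No — edge (1,3) lies in no bag.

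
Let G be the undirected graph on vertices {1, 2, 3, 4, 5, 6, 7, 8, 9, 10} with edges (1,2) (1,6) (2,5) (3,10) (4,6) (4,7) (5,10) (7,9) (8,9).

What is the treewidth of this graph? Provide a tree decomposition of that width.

Treewidth 1.
Bags: B1 = {3, 10}  B2 = {5, 10}  B3 = {2, 5}  B4 = {1, 2}  B5 = {1, 6}  B6 = {4, 6}  B7 = {4, 7}  B8 = {7, 9}  B9 = {8, 9}
Tree: B1–B2, B2–B3, B3–B4, B4–B5, B5–B6, B6–B7, B7–B8, B8–B9

Every bag has size at most 2, so the width is 2 − 1 = 1 and tw(G) ≤ 1. G has an edge, so its treewidth is at least 1. Hence tw(G) = 1 exactly.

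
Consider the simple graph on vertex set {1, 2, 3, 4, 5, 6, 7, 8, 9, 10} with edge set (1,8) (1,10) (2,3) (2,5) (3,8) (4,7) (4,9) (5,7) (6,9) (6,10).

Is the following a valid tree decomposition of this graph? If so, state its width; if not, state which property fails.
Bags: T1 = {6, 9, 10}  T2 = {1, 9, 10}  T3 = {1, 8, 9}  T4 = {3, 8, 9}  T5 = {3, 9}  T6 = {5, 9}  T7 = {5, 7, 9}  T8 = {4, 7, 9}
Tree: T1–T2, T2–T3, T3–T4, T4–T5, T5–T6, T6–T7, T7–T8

A tree decomposition must satisfy three properties: every vertex lies in some bag; for every edge, both endpoints lie together in some bag; and for every vertex, the bags containing it form a connected subtree. Here vertex 2 appears in no bag, so the decomposition is invalid.

No — vertex 2 appears in no bag.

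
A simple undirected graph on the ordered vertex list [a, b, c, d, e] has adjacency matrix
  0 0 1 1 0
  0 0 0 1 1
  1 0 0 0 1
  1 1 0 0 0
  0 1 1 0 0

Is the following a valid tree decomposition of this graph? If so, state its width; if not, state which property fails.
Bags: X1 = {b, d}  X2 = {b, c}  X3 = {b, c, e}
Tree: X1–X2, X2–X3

No — vertex a appears in no bag.

A tree decomposition must satisfy three properties: every vertex lies in some bag; for every edge, both endpoints lie together in some bag; and for every vertex, the bags containing it form a connected subtree. Here vertex a appears in no bag, so the decomposition is invalid.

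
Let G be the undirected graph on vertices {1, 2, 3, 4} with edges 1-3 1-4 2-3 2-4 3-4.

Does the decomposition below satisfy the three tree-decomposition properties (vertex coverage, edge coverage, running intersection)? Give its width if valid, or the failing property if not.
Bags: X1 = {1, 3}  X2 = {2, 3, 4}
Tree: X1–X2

No — edge (4,1) lies in no bag.

A tree decomposition must satisfy three properties: every vertex lies in some bag; for every edge, both endpoints lie together in some bag; and for every vertex, the bags containing it form a connected subtree. Here edge (4,1) lies in no bag, so the decomposition is invalid.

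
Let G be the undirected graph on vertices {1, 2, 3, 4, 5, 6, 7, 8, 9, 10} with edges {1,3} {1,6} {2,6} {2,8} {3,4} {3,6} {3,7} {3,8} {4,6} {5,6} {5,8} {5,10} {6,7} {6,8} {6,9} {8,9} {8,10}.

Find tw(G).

2

A width-2 tree decomposition is:
Bags: B1 = {5, 6, 8}  B2 = {3, 6, 8}  B3 = {3, 4, 6}  B4 = {6, 8, 9}  B5 = {3, 6, 7}  B6 = {2, 6, 8}  B7 = {1, 3, 6}  B8 = {5, 8, 10}
Tree: B1–B2, B2–B3, B2–B4, B2–B5, B2–B6, B2–B7, B1–B8
The largest bag has 3 vertices, giving width 2; this decomposition certifies tw(G) ≤ 2. For the lower bound, the 3 vertices {5, 8, 10} are pairwise adjacent, and any tree decomposition puts a clique entirely inside one bag — forcing width ≥ 2. Combining the bounds, tw(G) = 2.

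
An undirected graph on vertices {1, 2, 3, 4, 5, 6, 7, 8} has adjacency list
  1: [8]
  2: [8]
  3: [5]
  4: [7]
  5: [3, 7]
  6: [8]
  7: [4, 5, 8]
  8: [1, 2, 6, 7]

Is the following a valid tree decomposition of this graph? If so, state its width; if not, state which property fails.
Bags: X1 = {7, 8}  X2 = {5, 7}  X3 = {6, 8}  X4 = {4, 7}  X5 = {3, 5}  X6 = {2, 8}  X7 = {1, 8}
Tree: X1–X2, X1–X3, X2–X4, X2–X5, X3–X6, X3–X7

Yes; width 1.

Vertex coverage: the bags together contain {1, 2, 3, 4, 5, 6, 7, 8}, the full vertex set. Edge coverage: each edge of G has both endpoints in at least one bag. Running intersection: for every vertex, the bags containing it form a connected subtree. All three properties hold, so this is a valid tree decomposition of width max|bag| − 1 = 1, and hence tw(G) ≤ 1.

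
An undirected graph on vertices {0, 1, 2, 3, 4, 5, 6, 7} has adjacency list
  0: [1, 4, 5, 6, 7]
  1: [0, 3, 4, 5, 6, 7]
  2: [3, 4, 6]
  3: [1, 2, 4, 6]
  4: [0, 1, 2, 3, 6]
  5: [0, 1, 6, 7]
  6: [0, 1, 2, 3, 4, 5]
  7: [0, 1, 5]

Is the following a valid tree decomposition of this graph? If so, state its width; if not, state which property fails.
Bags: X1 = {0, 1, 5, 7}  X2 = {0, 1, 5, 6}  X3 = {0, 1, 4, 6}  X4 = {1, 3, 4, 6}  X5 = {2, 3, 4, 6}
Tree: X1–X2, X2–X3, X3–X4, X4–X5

Vertex coverage: the bags together contain {0, 1, 2, 3, 4, 5, 6, 7}, the full vertex set. Edge coverage: each edge of G has both endpoints in at least one bag. Running intersection: for every vertex, the bags containing it form a connected subtree. All three properties hold, so this is a valid tree decomposition of width max|bag| − 1 = 3, and hence tw(G) ≤ 3.

Yes; width 3.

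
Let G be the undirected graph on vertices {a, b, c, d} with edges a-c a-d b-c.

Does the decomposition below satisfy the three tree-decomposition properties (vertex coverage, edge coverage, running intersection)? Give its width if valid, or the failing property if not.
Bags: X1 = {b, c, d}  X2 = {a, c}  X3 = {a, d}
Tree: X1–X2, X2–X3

No — bags containing vertex d are not connected in the tree.

A tree decomposition must satisfy three properties: every vertex lies in some bag; for every edge, both endpoints lie together in some bag; and for every vertex, the bags containing it form a connected subtree. Here bags containing vertex d are not connected in the tree, so the decomposition is invalid.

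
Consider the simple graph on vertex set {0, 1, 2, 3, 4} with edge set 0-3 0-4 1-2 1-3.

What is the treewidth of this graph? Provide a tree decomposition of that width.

Treewidth 1.
One optimal decomposition is:
Bags: B1 = {0, 4}  B2 = {0, 3}  B3 = {1, 3}  B4 = {1, 2}
Tree: B1–B2, B2–B3, B3–B4

Every bag has size at most 2, so the width is 2 − 1 = 1 and tw(G) ≤ 1. Since G has at least one edge (e.g. 4–0), it is not an edgeless graph, so tw(G) ≥ 1. Therefore the treewidth is 1.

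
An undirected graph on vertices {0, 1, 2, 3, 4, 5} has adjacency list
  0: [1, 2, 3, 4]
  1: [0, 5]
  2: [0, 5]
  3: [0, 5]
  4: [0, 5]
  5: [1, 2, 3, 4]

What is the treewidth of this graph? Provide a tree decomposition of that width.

Each bag holds 3 vertices, so the decomposition has width 2, which upper-bounds the treewidth. Since 0–3–5–2–0 is a cycle in G, G is not acyclic. Forests are exactly the graphs of treewidth ≤ 1, so tw(G) ≥ 2. Therefore the treewidth is 2.

Treewidth 2.
One such decomposition:
Bags: B1 = {0, 3, 5}  B2 = {0, 2, 5}  B3 = {0, 4, 5}  B4 = {0, 1, 5}
Tree: B1–B2, B2–B3, B3–B4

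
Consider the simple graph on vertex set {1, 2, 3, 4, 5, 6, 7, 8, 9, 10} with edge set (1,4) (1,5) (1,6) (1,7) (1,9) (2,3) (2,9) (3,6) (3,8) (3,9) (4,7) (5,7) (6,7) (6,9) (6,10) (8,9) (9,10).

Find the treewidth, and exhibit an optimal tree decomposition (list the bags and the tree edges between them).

Treewidth 2.
One optimal decomposition is:
Bags: B1 = {1, 6, 9}  B2 = {1, 6, 7}  B3 = {3, 6, 9}  B4 = {1, 5, 7}  B5 = {6, 9, 10}  B6 = {2, 3, 9}  B7 = {3, 8, 9}  B8 = {1, 4, 7}
Tree: B1–B2, B1–B3, B2–B4, B3–B5, B3–B6, B6–B7, B2–B8

Each bag holds 3 vertices, so the decomposition has width 2, which upper-bounds the treewidth. On the other hand G contains the 3-clique {1, 6, 9}. A clique must lie in a single bag of any decomposition, so no decomposition can have width below 2. The upper and lower bounds meet at 2, so that is the treewidth.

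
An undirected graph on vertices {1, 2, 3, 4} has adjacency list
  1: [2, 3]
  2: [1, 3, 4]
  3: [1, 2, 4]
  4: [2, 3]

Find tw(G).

2

A width-2 tree decomposition is:
Bags: B1 = {2, 3, 4}  B2 = {1, 2, 3}
Tree: B1–B2
Every bag has size at most 3, so the width is 3 − 1 = 2 and tw(G) ≤ 2. For the lower bound, the 3 vertices {1, 2, 3} are pairwise adjacent, and any tree decomposition puts a clique entirely inside one bag — forcing width ≥ 2. Hence tw(G) = 2 exactly.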